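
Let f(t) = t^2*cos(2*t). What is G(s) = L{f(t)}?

L{cos(2t)} = s/(s^2 + 4).
Then apply L{t^2·g(t)} = (-1)^2 d^2/ds^2[H(s)] with H(s) = s/(s^2 + 4):
differentiating 2 times and applying the sign gives 2*s*(s^2 - 12)/(s^2 + 4)^3.

G(s) = 2*s*(s^2 - 12)/(s^2 + 4)^3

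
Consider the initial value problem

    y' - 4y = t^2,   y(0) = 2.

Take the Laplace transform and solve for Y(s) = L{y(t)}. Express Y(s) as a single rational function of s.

Y(s) = (2*s^3 + 2)/(s^4 - 4*s^3)

Transform both sides with L{·}.
The derivative rules (L{y'} = sY - y(0) = sY - 2) turn the left side into (s - 4)Y - (2).
The right side is L{t^2} = 2/s^3.
So (s - 4)Y = 2/s^3 + (2).
Divide through and combine into a single rational function.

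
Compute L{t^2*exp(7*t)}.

L{e^(7t)} = 1/(s - 7).
Then apply L{t^2·g(t)} = (-1)^2 d^2/ds^2[G(s)] with G(s) = 1/(s - 7):
differentiating 2 times and applying the sign gives 2/(s - 7)^3.

2/(s - 7)^3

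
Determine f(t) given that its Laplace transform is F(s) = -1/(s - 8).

f(t) = -exp(8*t)

Since L{e^(8t)} = 1/(s - 8), the inverse is e^(8*t), scaled by -1.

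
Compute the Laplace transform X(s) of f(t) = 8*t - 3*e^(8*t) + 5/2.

Apply the Laplace transform termwise.
(8)·[L{t} = 1!/s^2 = 1/s^2]; L{5/2} = (5/2)/s; (-3)·[L{e^(8t)} = 1/(s - 8)].

X(s) = -3/(s - 8) + 5/(2*s) + 8/s^2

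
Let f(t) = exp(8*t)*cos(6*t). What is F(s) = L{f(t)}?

L{cos(6t)} = s/(s^2 + 36).
By the first shifting theorem, multiplying by e^(8t) replaces s with s - 8.

F(s) = (s - 8)/((s - 8)^2 + 36)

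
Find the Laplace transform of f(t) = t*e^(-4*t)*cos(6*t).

(s - 2)*(s + 10)/(s^2 + 8*s + 52)^2

L{cos(6t)} = s/(s^2 + 36).
Multiplying by e^(-4t) shifts s → s + 4, so L{e^(-4*t)*cos(6*t)} = (s + 4)/((s + 4)^2 + 36).
Then apply L{t·g(t)} = -d/ds[H(s)] with H(s) = (s + 4)/((s + 4)^2 + 36):
differentiating 1 time and applying the sign gives (s - 2)*(s + 10)/(s^2 + 8*s + 52)^2.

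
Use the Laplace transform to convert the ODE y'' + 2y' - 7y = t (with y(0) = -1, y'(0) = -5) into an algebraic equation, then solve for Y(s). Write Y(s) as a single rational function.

Take the Laplace transform of both sides.
With L{y''} = s^2 Y - s·y(0) - y'(0) and L{y'} = sY - y(0), with y(0) = -1, y'(0) = -5: the LHS transforms to (s^2 + 2*s - 7)Y - (-s - 7).
The right side is L{t} = s^(-2).
So (s^2 + 2*s - 7)Y = s^(-2) + (-s - 7).
Solve for Y(s) and write it as one ratio of polynomials.

Y(s) = (-s^3 - 7*s^2 + 1)/(s^4 + 2*s^3 - 7*s^2)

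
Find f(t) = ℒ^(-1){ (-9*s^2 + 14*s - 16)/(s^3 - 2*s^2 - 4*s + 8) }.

f(t) = -6*t*exp(2*t) - 4*exp(2*t) - 5*exp(-2*t)

Factor the denominator: s^3 - 2*s^2 - 4*s + 8 = (s - 2)^2*(s + 2).
Partial fraction decomposition gives [-4/(s - 2)] + [-6/(s - 2)^2] + [-5/(s + 2)].
Invert each term: -4/(s - 2) ↔ -4e^(2t); -6/(s - 2)^2 ↔ -6t·e^(2t); -5/(s + 2) ↔ -5e^(-2t).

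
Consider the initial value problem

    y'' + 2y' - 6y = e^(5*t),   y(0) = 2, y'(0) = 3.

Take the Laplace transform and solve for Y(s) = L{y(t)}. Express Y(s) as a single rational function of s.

Y(s) = (2*s^2 - 3*s - 34)/(s^3 - 3*s^2 - 16*s + 30)

Take the Laplace transform of both sides.
Using L{y''} = s^2 Y - s·y(0) - y'(0) and L{y'} = sY - y(0), with y(0) = 2, y'(0) = 3, the left side becomes (s^2 + 2*s - 6)Y - (2*s + 7).
The right side is L{e^(5*t)} = 1/(s - 5).
So (s^2 + 2*s - 6)Y = 1/(s - 5) + (2*s + 7).
Divide through and combine into a single rational function.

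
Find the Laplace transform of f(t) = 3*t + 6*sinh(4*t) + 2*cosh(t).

2*s/(s^2 - 1) + 24/(s^2 - 16) + 3/s^2

Apply the Laplace transform termwise.
(3)·[L{t} = 1!/s^2 = 1/s^2]; (2)·[L{cosh(t)} = s/(s^2 - 1)]; (6)·[L{sinh(4t)} = 4/(s^2 - 16)].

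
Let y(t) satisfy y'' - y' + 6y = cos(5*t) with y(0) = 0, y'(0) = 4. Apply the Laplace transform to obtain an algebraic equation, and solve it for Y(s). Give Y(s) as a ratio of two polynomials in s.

Y(s) = (4*s^2 + s + 100)/(s^4 - s^3 + 31*s^2 - 25*s + 150)

Apply the Laplace transform to the equation.
Using L{y''} = s^2 Y - s·y(0) - y'(0) and L{y'} = sY - y(0), with y(0) = 0, y'(0) = 4, the left side becomes (s^2 - s + 6)Y - (4).
The right side is L{cos(5*t)} = s/(s^2 + 25).
So (s^2 - s + 6)Y = s/(s^2 + 25) + (4).
Isolate Y and clear denominators.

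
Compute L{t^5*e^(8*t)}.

120/(s - 8)^6

L{t^5} = 5!/s^6 = 120/s^6.
By the first shifting theorem, multiplying by e^(8t) replaces s with s - 8.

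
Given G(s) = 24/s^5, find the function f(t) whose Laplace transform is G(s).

Since L{t^4} = 4!/s^5 = 24/s^5, the inverse is t^4.

f(t) = t^4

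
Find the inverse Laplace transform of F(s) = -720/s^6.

-6*t^5

Since L{t^5} = 5!/s^6 = 120/s^6, the inverse is t^5, scaled by -6.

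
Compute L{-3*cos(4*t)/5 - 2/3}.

-3*s/(5*(s^2 + 16)) - 2/(3*s)

By linearity of the Laplace transform, transform each term separately.
L{-2/3} = (-2/3)/s; (-3/5)·[L{cos(4t)} = s/(s^2 + 16)].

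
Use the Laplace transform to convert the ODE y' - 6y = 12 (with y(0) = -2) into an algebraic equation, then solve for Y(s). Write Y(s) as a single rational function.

Laplace-transform each side.
The derivative rules (L{y'} = sY - y(0) = sY - (-2)) turn the left side into (s - 6)Y - (-2).
The right side is L{12} = 12/s.
So (s - 6)Y = 12/s + (-2).
Solve for Y(s) and write it as one ratio of polynomials.

Y(s) = -2/s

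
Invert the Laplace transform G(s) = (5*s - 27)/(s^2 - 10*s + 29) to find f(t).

Complete the square in the denominator: s^2 - 10*s + 29 = (s - 5)^2 + 2^2.
Split the numerator to match: 5*s - 27 = 5·(s - 5) - 1·2.
Invert each term: 5·(s - 5)/((s - 5)^2 + 4) ↔ 5e^(5t)cos(2t); -1·2/((s - 5)^2 + 4) ↔ -e^(5t)sin(2t).

f(t) = -exp(5*t)*sin(2*t) + 5*exp(5*t)*cos(2*t)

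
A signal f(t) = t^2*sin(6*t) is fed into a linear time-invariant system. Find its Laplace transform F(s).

F(s) = 36*(s^2 - 12)/(s^2 + 36)^3

L{sin(6t)} = 6/(s^2 + 36).
Then apply L{t^2·g(t)} = (-1)^2 d^2/ds^2[G(s)] with G(s) = 6/(s^2 + 36):
differentiating 2 times and applying the sign gives 36*(s^2 - 12)/(s^2 + 36)^3.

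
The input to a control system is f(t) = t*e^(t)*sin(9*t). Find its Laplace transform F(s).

F(s) = 18*(s - 1)/(s^2 - 2*s + 82)^2

L{sin(9t)} = 9/(s^2 + 81).
Multiplying by e^(t) shifts s → s - 1, so L{e^(t)*sin(9*t)} = 9/((s - 1)^2 + 81).
Then apply L{t·g(t)} = -d/ds[G(s)] with G(s) = 9/((s - 1)^2 + 81):
differentiating 1 time and applying the sign gives 18*(s - 1)/(s^2 - 2*s + 82)^2.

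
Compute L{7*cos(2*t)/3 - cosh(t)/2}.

7*s/(3*(s^2 + 4)) - s/(2*(s^2 - 1))

The transform is linear, so treat each term independently.
(7/3)·[L{cos(2t)} = s/(s^2 + 4)]; (-1/2)·[L{cosh(t)} = s/(s^2 - 1)].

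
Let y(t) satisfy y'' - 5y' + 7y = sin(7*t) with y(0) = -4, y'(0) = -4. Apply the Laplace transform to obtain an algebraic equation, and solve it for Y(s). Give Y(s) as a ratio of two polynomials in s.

Apply the Laplace transform to the equation.
With L{y''} = s^2 Y - s·y(0) - y'(0) and L{y'} = sY - y(0), with y(0) = -4, y'(0) = -4: the LHS transforms to (s^2 - 5*s + 7)Y - (-4*s + 16).
The right side is L{sin(7*t)} = 7/(s^2 + 49).
So (s^2 - 5*s + 7)Y = 7/(s^2 + 49) + (-4*s + 16).
Divide through and combine into a single rational function.

Y(s) = (-4*s^3 + 16*s^2 - 196*s + 791)/(s^4 - 5*s^3 + 56*s^2 - 245*s + 343)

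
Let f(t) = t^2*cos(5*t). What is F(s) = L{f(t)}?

F(s) = 2*s*(s^2 - 75)/(s^2 + 25)^3

L{cos(5t)} = s/(s^2 + 25).
Then apply L{t^2·g(t)} = (-1)^2 d^2/ds^2[G(s)] with G(s) = s/(s^2 + 25):
differentiating 2 times and applying the sign gives 2*s*(s^2 - 75)/(s^2 + 25)^3.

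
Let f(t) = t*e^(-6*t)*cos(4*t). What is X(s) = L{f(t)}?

L{cos(4t)} = s/(s^2 + 16).
Multiplying by e^(-6t) shifts s → s + 6, so L{e^(-6*t)*cos(4*t)} = (s + 6)/((s + 6)^2 + 16).
Then apply L{t·g(t)} = -d/ds[G(s)] with G(s) = (s + 6)/((s + 6)^2 + 16):
differentiating 1 time and applying the sign gives (s + 2)*(s + 10)/(s^2 + 12*s + 52)^2.

X(s) = (s + 2)*(s + 10)/(s^2 + 12*s + 52)^2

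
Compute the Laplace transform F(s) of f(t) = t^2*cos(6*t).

F(s) = 2*s*(s^2 - 108)/(s^2 + 36)^3

L{cos(6t)} = s/(s^2 + 36).
Then apply L{t^2·g(t)} = (-1)^2 d^2/ds^2[G(s)] with G(s) = s/(s^2 + 36):
differentiating 2 times and applying the sign gives 2*s*(s^2 - 108)/(s^2 + 36)^3.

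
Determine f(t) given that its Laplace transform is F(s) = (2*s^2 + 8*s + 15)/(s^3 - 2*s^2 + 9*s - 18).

f(t) = 3*exp(2*t) + 2*sin(3*t) - cos(3*t)

Factor the denominator: s^3 - 2*s^2 + 9*s - 18 = (s - 2)*(s^2 + 9).
Partial fraction decomposition gives [3/(s - 2)] + [-s/(s^2 + 9)] + [6/(s^2 + 9)].
Invert each term: 3/(s - 2) ↔ 3e^(2t); -1·s/(s^2 + 9) ↔ -cos(3t); 2·3/(s^2 + 9) ↔ 2sin(3t).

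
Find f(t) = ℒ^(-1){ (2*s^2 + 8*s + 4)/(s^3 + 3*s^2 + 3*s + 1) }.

Factor the denominator: s^3 + 3*s^2 + 3*s + 1 = (s + 1)^3.
Partial fraction decomposition gives [2/(s + 1)] + [4/(s + 1)^2] + [-2/(s + 1)^3].
Invert each term: 2/(s + 1) ↔ 2e^(-t); 4/(s + 1)^2 ↔ 4t·e^(-t); -2/(s + 1)^3 ↔ (-1)t^2·e^(-t).

f(t) = -t^2*exp(-t) + 4*t*exp(-t) + 2*exp(-t)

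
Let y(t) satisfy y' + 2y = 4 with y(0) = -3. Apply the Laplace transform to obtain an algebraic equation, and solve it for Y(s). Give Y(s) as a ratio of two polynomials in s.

Y(s) = (-3*s + 4)/(s^2 + 2*s)

Transform both sides with L{·}.
The derivative rules (L{y'} = sY - y(0) = sY - (-3)) turn the left side into (s + 2)Y - (-3).
The right side is L{4} = 4/s.
So (s + 2)Y = 4/s + (-3).
Divide through and combine into a single rational function.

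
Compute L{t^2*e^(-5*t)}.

2/(s + 5)^3

L{e^(-5t)} = 1/(s + 5).
Then apply L{t^2·g(t)} = (-1)^2 d^2/ds^2[G(s)] with G(s) = 1/(s + 5):
differentiating 2 times and applying the sign gives 2/(s + 5)^3.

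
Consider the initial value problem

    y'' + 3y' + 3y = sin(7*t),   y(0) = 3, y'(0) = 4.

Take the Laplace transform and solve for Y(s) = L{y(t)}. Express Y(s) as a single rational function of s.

Y(s) = (3*s^3 + 13*s^2 + 147*s + 644)/(s^4 + 3*s^3 + 52*s^2 + 147*s + 147)

Apply the Laplace transform to the equation.
With L{y''} = s^2 Y - s·y(0) - y'(0) and L{y'} = sY - y(0), with y(0) = 3, y'(0) = 4: the LHS transforms to (s^2 + 3*s + 3)Y - (3*s + 13).
The right side is L{sin(7*t)} = 7/(s^2 + 49).
So (s^2 + 3*s + 3)Y = 7/(s^2 + 49) + (3*s + 13).
Isolate Y and clear denominators.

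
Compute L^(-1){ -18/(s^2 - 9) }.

Since L{sinh(3t)} = 3/(s^2 - 9), the inverse is sinh(3*t), scaled by -6.

-6*sinh(3*t)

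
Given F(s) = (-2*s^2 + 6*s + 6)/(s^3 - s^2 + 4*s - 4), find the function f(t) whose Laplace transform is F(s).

f(t) = 2*exp(t) + sin(2*t) - 4*cos(2*t)

Factor the denominator: s^3 - s^2 + 4*s - 4 = (s - 1)*(s^2 + 4).
Partial fraction decomposition gives [2/(s - 1)] + [-4*s/(s^2 + 4)] + [2/(s^2 + 4)].
Invert each term: 2/(s - 1) ↔ 2e^(t); -4·s/(s^2 + 4) ↔ -4cos(2t); 1·2/(s^2 + 4) ↔ sin(2t).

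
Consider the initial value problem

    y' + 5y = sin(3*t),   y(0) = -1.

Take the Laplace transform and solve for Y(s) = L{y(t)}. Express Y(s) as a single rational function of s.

Transform both sides with L{·}.
The derivative rules (L{y'} = sY - y(0) = sY - (-1)) turn the left side into (s + 5)Y - (-1).
The right side is L{sin(3*t)} = 3/(s^2 + 9).
So (s + 5)Y = 3/(s^2 + 9) + (-1).
Isolate Y and clear denominators.

Y(s) = (-s^2 - 6)/(s^3 + 5*s^2 + 9*s + 45)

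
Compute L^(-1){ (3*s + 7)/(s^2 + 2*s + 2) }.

4*exp(-t)*sin(t) + 3*exp(-t)*cos(t)

Complete the square in the denominator: s^2 + 2*s + 2 = (s + 1)^2 + 1^2.
Split the numerator to match: 3*s + 7 = 3·(s + 1) + 4·1.
Invert each term: 3·(s + 1)/((s + 1)^2 + 1) ↔ 3e^(-t)cos(t); 4·1/((s + 1)^2 + 1) ↔ 4e^(-t)sin(t).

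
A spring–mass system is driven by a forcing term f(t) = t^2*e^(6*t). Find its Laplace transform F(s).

L{e^(6t)} = 1/(s - 6).
Then apply L{t^2·g(t)} = (-1)^2 d^2/ds^2[G(s)] with G(s) = 1/(s - 6):
differentiating 2 times and applying the sign gives 2/(s - 6)^3.

F(s) = 2/(s - 6)^3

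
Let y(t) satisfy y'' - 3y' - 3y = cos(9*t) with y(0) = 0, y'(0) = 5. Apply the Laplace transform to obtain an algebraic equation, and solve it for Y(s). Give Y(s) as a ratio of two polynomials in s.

Apply the Laplace transform to the equation.
The derivative rules (L{y''} = s^2 Y - s·y(0) - y'(0) and L{y'} = sY - y(0), with y(0) = 0, y'(0) = 5) turn the left side into (s^2 - 3*s - 3)Y - (5).
The right side is L{cos(9*t)} = s/(s^2 + 81).
So (s^2 - 3*s - 3)Y = s/(s^2 + 81) + (5).
Isolate Y and clear denominators.

Y(s) = (5*s^2 + s + 405)/(s^4 - 3*s^3 + 78*s^2 - 243*s - 243)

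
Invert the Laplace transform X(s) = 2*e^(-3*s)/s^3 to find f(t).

f(t) = Heaviside(t - 3)*((t - 3)^2)

The factor e^(-3s) signals a time shift by c = 3 (second shifting theorem).
L{t^2} = 2!/s^3 = 2/s^3, so L^-1{2/s^3} = t^2.
Hence the inverse is u(t - 3) times that function evaluated at t - 3.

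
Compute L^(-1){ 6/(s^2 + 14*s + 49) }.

Rewrite the denominator: s^2 + 14*s + 49 = (s + 7)^2.
The form in (s + 7) signals a first-shifting-theorem factor e^(-7t).
Since L{t} = 1!/s^2 = 1/s^2, the inverse is t*exp(-7*t), scaled by 6.

6*t*exp(-7*t)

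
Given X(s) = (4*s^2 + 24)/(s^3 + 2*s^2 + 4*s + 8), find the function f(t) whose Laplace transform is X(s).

Factor the denominator: s^3 + 2*s^2 + 4*s + 8 = (s + 2)*(s^2 + 4).
Partial fraction decomposition gives [5/(s + 2)] + [-s/(s^2 + 4)] + [2/(s^2 + 4)].
Invert each term: 5/(s + 2) ↔ 5e^(-2t); -1·s/(s^2 + 4) ↔ -cos(2t); 1·2/(s^2 + 4) ↔ sin(2t).

f(t) = sin(2*t) - cos(2*t) + 5*exp(-2*t)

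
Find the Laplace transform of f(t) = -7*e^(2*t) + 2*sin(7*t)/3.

14/(3*(s^2 + 49)) - 7/(s - 2)

By linearity of the Laplace transform, transform each term separately.
(2/3)·[L{sin(7t)} = 7/(s^2 + 49)]; (-7)·[L{e^(2t)} = 1/(s - 2)].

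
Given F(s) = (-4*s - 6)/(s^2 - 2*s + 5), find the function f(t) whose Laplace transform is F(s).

Complete the square in the denominator: s^2 - 2*s + 5 = (s - 1)^2 + 2^2.
Split the numerator to match: -4*s - 6 = -4·(s - 1) - 5·2.
Invert each term: -4·(s - 1)/((s - 1)^2 + 4) ↔ -4e^(t)cos(2t); -5·2/((s - 1)^2 + 4) ↔ -5e^(t)sin(2t).

f(t) = -5*exp(t)*sin(2*t) - 4*exp(t)*cos(2*t)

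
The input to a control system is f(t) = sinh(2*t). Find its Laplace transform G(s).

L{sinh(2t)} = 2/(s^2 - 4).

G(s) = 2/(s^2 - 4)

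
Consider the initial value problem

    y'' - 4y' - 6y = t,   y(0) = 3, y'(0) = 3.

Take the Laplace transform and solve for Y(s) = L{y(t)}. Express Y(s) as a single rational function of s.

Y(s) = (3*s^3 - 9*s^2 + 1)/(s^4 - 4*s^3 - 6*s^2)

Laplace-transform each side.
Using L{y''} = s^2 Y - s·y(0) - y'(0) and L{y'} = sY - y(0), with y(0) = 3, y'(0) = 3, the left side becomes (s^2 - 4*s - 6)Y - (3*s - 9).
The right side is L{t} = s^(-2).
So (s^2 - 4*s - 6)Y = s^(-2) + (3*s - 9).
Solve for Y(s) and write it as one ratio of polynomials.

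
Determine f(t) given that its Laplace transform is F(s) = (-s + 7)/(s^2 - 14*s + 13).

Rewrite the denominator: s^2 - 14*s + 13 = (s - 7)^2 - 36.
The form in (s - 7) signals a first-shifting-theorem factor e^(7t).
Since L{cosh(6t)} = s/(s^2 - 36), the inverse is e^(7*t)*cosh(6*t), scaled by -1.

f(t) = -exp(7*t)*cosh(6*t)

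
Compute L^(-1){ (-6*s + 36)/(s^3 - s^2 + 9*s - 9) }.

Factor the denominator: s^3 - s^2 + 9*s - 9 = (s - 1)*(s^2 + 9).
Partial fraction decomposition gives [3/(s - 1)] + [-3*s/(s^2 + 9)] + [-9/(s^2 + 9)].
Invert each term: 3/(s - 1) ↔ 3e^(t); -3·s/(s^2 + 9) ↔ -3cos(3t); -3·3/(s^2 + 9) ↔ -3sin(3t).

3*exp(t) - 3*sin(3*t) - 3*cos(3*t)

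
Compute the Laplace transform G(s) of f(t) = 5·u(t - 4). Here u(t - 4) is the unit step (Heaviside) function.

G(s) = 5*exp(-4*s)/s

By the second shifting theorem, L{u(t - c)·g(t - c)} = e^(-cs)·H(s) with c = 4 and H(s) = L{g(t)}.
L{5} = 5/s.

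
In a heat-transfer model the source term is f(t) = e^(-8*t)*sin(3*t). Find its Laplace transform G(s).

G(s) = 3/((s + 8)^2 + 9)

L{sin(3t)} = 3/(s^2 + 9).
By the first shifting theorem, multiplying by e^(-8t) replaces s with s + 8.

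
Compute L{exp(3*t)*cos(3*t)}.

(s - 3)/((s - 3)^2 + 9)

L{cos(3t)} = s/(s^2 + 9).
By the first shifting theorem, multiplying by e^(3t) replaces s with s - 3.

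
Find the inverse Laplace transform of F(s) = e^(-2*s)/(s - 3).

Heaviside(t - 2)*(exp(3*t - 6))

The factor e^(-2s) signals a time shift by c = 2 (second shifting theorem).
L{e^(3t)} = 1/(s - 3), so L^-1{1/(s - 3)} = e^(3*t).
Hence the inverse is u(t - 2) times that function evaluated at t - 2.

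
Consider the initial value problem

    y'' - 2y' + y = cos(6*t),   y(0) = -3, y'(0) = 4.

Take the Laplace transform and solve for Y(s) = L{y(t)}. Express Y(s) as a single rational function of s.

Y(s) = (-3*s^3 + 10*s^2 - 107*s + 360)/(s^4 - 2*s^3 + 37*s^2 - 72*s + 36)

Apply the Laplace transform to the equation.
Using L{y''} = s^2 Y - s·y(0) - y'(0) and L{y'} = sY - y(0), with y(0) = -3, y'(0) = 4, the left side becomes (s^2 - 2*s + 1)Y - (-3*s + 10).
The right side is L{cos(6*t)} = s/(s^2 + 36).
So (s^2 - 2*s + 1)Y = s/(s^2 + 36) + (-3*s + 10).
Solve for Y(s) and write it as one ratio of polynomials.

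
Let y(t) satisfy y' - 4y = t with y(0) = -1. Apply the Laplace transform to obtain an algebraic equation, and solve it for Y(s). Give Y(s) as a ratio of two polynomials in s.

Laplace-transform each side.
With L{y'} = sY - y(0) = sY - (-1): the LHS transforms to (s - 4)Y - (-1).
The right side is L{t} = s^(-2).
So (s - 4)Y = s^(-2) + (-1).
Divide through and combine into a single rational function.

Y(s) = (-s^2 + 1)/(s^3 - 4*s^2)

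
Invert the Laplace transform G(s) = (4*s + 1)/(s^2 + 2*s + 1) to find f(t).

Factor the denominator: s^2 + 2*s + 1 = (s + 1)^2.
Partial fraction decomposition gives [4/(s + 1)] + [-3/(s + 1)^2].
Invert each term: 4/(s + 1) ↔ 4e^(-t); -3/(s + 1)^2 ↔ -3t·e^(-t).

f(t) = -3*t*exp(-t) + 4*exp(-t)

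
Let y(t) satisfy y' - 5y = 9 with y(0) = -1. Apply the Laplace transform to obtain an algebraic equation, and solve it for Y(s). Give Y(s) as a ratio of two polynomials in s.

Y(s) = (-s + 9)/(s^2 - 5*s)

Take the Laplace transform of both sides.
The derivative rules (L{y'} = sY - y(0) = sY - (-1)) turn the left side into (s - 5)Y - (-1).
The right side is L{9} = 9/s.
So (s - 5)Y = 9/s + (-1).
Divide through and combine into a single rational function.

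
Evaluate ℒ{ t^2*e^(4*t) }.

2/(s - 4)^3

L{t^2} = 2!/s^3 = 2/s^3.
By the first shifting theorem, multiplying by e^(4t) replaces s with s - 4.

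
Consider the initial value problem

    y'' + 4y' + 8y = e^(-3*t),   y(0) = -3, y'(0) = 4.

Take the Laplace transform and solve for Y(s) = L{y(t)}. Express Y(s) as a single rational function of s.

Y(s) = (-3*s^2 - 17*s - 23)/(s^3 + 7*s^2 + 20*s + 24)

Take the Laplace transform of both sides.
With L{y''} = s^2 Y - s·y(0) - y'(0) and L{y'} = sY - y(0), with y(0) = -3, y'(0) = 4: the LHS transforms to (s^2 + 4*s + 8)Y - (-3*s - 8).
The right side is L{e^(-3*t)} = 1/(s + 3).
So (s^2 + 4*s + 8)Y = 1/(s + 3) + (-3*s - 8).
Isolate Y and clear denominators.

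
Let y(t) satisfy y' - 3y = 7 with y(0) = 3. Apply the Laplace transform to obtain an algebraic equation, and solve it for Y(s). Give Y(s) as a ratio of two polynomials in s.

Transform both sides with L{·}.
Using L{y'} = sY - y(0) = sY - 3, the left side becomes (s - 3)Y - (3).
The right side is L{7} = 7/s.
So (s - 3)Y = 7/s + (3).
Divide through and combine into a single rational function.

Y(s) = (3*s + 7)/(s^2 - 3*s)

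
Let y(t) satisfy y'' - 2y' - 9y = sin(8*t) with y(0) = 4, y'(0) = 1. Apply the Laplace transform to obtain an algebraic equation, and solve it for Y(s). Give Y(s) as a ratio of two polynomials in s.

Laplace-transform each side.
The derivative rules (L{y''} = s^2 Y - s·y(0) - y'(0) and L{y'} = sY - y(0), with y(0) = 4, y'(0) = 1) turn the left side into (s^2 - 2*s - 9)Y - (4*s - 7).
The right side is L{sin(8*t)} = 8/(s^2 + 64).
So (s^2 - 2*s - 9)Y = 8/(s^2 + 64) + (4*s - 7).
Solve for Y(s) and write it as one ratio of polynomials.

Y(s) = (4*s^3 - 7*s^2 + 256*s - 440)/(s^4 - 2*s^3 + 55*s^2 - 128*s - 576)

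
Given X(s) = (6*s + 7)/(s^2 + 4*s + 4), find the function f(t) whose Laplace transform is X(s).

f(t) = -5*t*exp(-2*t) + 6*exp(-2*t)

Factor the denominator: s^2 + 4*s + 4 = (s + 2)^2.
Partial fraction decomposition gives [6/(s + 2)] + [-5/(s + 2)^2].
Invert each term: 6/(s + 2) ↔ 6e^(-2t); -5/(s + 2)^2 ↔ -5t·e^(-2t).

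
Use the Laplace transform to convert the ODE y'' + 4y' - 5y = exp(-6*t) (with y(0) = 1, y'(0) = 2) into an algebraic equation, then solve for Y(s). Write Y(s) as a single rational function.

Apply the Laplace transform to the equation.
The derivative rules (L{y''} = s^2 Y - s·y(0) - y'(0) and L{y'} = sY - y(0), with y(0) = 1, y'(0) = 2) turn the left side into (s^2 + 4*s - 5)Y - (s + 6).
The right side is L{exp(-6*t)} = 1/(s + 6).
So (s^2 + 4*s - 5)Y = 1/(s + 6) + (s + 6).
Isolate Y and clear denominators.

Y(s) = (s^2 + 12*s + 37)/(s^3 + 10*s^2 + 19*s - 30)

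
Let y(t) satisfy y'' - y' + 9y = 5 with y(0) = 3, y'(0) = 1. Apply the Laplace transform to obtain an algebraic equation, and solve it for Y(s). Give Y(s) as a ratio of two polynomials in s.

Laplace-transform each side.
With L{y''} = s^2 Y - s·y(0) - y'(0) and L{y'} = sY - y(0), with y(0) = 3, y'(0) = 1: the LHS transforms to (s^2 - s + 9)Y - (3*s - 2).
The right side is L{5} = 5/s.
So (s^2 - s + 9)Y = 5/s + (3*s - 2).
Divide through and combine into a single rational function.

Y(s) = (3*s^2 - 2*s + 5)/(s^3 - s^2 + 9*s)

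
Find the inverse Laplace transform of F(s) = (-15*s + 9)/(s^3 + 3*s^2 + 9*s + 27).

-2*sin(3*t) - 3*cos(3*t) + 3*exp(-3*t)

Factor the denominator: s^3 + 3*s^2 + 9*s + 27 = (s + 3)*(s^2 + 9).
Partial fraction decomposition gives [3/(s + 3)] + [-3*s/(s^2 + 9)] + [-6/(s^2 + 9)].
Invert each term: 3/(s + 3) ↔ 3e^(-3t); -3·s/(s^2 + 9) ↔ -3cos(3t); -2·3/(s^2 + 9) ↔ -2sin(3t).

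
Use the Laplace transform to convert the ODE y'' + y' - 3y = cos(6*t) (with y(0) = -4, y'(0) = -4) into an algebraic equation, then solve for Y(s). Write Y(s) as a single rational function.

Apply the Laplace transform to the equation.
Using L{y''} = s^2 Y - s·y(0) - y'(0) and L{y'} = sY - y(0), with y(0) = -4, y'(0) = -4, the left side becomes (s^2 + s - 3)Y - (-4*s - 8).
The right side is L{cos(6*t)} = s/(s^2 + 36).
So (s^2 + s - 3)Y = s/(s^2 + 36) + (-4*s - 8).
Divide through and combine into a single rational function.

Y(s) = (-4*s^3 - 8*s^2 - 143*s - 288)/(s^4 + s^3 + 33*s^2 + 36*s - 108)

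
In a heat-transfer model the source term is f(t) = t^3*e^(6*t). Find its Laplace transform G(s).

L{t^3} = 3!/s^4 = 6/s^4.
By the first shifting theorem, multiplying by e^(6t) replaces s with s - 6.

G(s) = 6/(s - 6)^4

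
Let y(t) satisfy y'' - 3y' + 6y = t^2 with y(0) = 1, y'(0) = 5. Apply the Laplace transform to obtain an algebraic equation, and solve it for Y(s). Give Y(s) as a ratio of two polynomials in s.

Apply the Laplace transform to the equation.
The derivative rules (L{y''} = s^2 Y - s·y(0) - y'(0) and L{y'} = sY - y(0), with y(0) = 1, y'(0) = 5) turn the left side into (s^2 - 3*s + 6)Y - (s + 2).
The right side is L{t^2} = 2/s^3.
So (s^2 - 3*s + 6)Y = 2/s^3 + (s + 2).
Divide through and combine into a single rational function.

Y(s) = (s^4 + 2*s^3 + 2)/(s^5 - 3*s^4 + 6*s^3)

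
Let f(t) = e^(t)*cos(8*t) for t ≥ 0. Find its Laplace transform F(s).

F(s) = (s - 1)/((s - 1)^2 + 64)

L{cos(8t)} = s/(s^2 + 64).
By the first shifting theorem, multiplying by e^(t) replaces s with s - 1.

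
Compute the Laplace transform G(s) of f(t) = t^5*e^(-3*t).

L{t^5} = 5!/s^6 = 120/s^6.
By the first shifting theorem, multiplying by e^(-3t) replaces s with s + 3.

G(s) = 120/(s + 3)^6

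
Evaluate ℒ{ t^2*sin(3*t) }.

L{sin(3t)} = 3/(s^2 + 9).
Then apply L{t^2·g(t)} = (-1)^2 d^2/ds^2[G(s)] with G(s) = 3/(s^2 + 9):
differentiating 2 times and applying the sign gives 18*(s^2 - 3)/(s^2 + 9)^3.

18*(s^2 - 3)/(s^2 + 9)^3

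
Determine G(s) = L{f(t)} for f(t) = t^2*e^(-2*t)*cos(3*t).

L{cos(3t)} = s/(s^2 + 9).
Multiplying by e^(-2t) shifts s → s + 2, so L{e^(-2*t)*cos(3*t)} = (s + 2)/((s + 2)^2 + 9).
Then apply L{t^2·g(t)} = (-1)^2 d^2/ds^2[H(s)] with H(s) = (s + 2)/((s + 2)^2 + 9):
differentiating 2 times and applying the sign gives 2*(s + 2)*(s^2 + 4*s - 23)/(s^2 + 4*s + 13)^3.

G(s) = 2*(s + 2)*(s^2 + 4*s - 23)/(s^2 + 4*s + 13)^3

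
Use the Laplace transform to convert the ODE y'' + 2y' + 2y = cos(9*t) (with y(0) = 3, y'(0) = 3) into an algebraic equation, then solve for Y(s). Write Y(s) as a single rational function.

Y(s) = (3*s^3 + 9*s^2 + 244*s + 729)/(s^4 + 2*s^3 + 83*s^2 + 162*s + 162)

Take the Laplace transform of both sides.
The derivative rules (L{y''} = s^2 Y - s·y(0) - y'(0) and L{y'} = sY - y(0), with y(0) = 3, y'(0) = 3) turn the left side into (s^2 + 2*s + 2)Y - (3*s + 9).
The right side is L{cos(9*t)} = s/(s^2 + 81).
So (s^2 + 2*s + 2)Y = s/(s^2 + 81) + (3*s + 9).
Isolate Y and clear denominators.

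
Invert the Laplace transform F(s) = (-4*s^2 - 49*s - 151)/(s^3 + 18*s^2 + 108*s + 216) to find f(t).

Factor the denominator: s^3 + 18*s^2 + 108*s + 216 = (s + 6)^3.
Partial fraction decomposition gives [-4/(s + 6)] + [-1/(s + 6)^2] + [-1/(s + 6)^3].
Invert each term: -4/(s + 6) ↔ -4e^(-6t); -1/(s + 6)^2 ↔ -t·e^(-6t); -1/(s + 6)^3 ↔ (-1/2)t^2·e^(-6t).

f(t) = -t^2*exp(-6*t)/2 - t*exp(-6*t) - 4*exp(-6*t)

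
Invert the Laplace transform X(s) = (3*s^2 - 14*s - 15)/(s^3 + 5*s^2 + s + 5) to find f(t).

f(t) = -4*sin(t) - 2*cos(t) + 5*exp(-5*t)

Factor the denominator: s^3 + 5*s^2 + s + 5 = (s + 5)*(s^2 + 1).
Partial fraction decomposition gives [5/(s + 5)] + [-2*s/(s^2 + 1)] + [-4/(s^2 + 1)].
Invert each term: 5/(s + 5) ↔ 5e^(-5t); -2·s/(s^2 + 1) ↔ -2cos(t); -4·1/(s^2 + 1) ↔ -4sin(t).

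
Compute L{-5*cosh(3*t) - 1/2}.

The transform is linear, so treat each term independently.
(-5)·[L{cosh(3t)} = s/(s^2 - 9)]; L{-1/2} = (-1/2)/s.

-5*s/(s^2 - 9) - 1/(2*s)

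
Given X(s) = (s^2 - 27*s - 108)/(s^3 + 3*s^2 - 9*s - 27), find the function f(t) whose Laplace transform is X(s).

f(t) = 3*t*exp(-3*t) - 5*exp(3*t) + 6*exp(-3*t)

Factor the denominator: s^3 + 3*s^2 - 9*s - 27 = (s - 3)*(s + 3)^2.
Partial fraction decomposition gives [6/(s + 3)] + [3/(s + 3)^2] + [-5/(s - 3)].
Invert each term: 6/(s + 3) ↔ 6e^(-3t); 3/(s + 3)^2 ↔ 3t·e^(-3t); -5/(s - 3) ↔ -5e^(3t).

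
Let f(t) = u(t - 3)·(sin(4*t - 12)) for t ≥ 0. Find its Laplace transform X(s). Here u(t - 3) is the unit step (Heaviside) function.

By the second shifting theorem, L{u(t - c)·g(t - c)} = e^(-cs)·G(s) with c = 3 and G(s) = L{g(t)}.
L{sin(4t)} = 4/(s^2 + 16).

X(s) = 4*exp(-3*s)/(s^2 + 16)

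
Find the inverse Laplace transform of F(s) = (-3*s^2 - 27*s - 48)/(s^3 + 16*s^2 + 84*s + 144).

Factor the denominator: s^3 + 16*s^2 + 84*s + 144 = (s + 4)*(s + 6)^2.
Partial fraction decomposition gives [-6/(s + 6)] + [-3/(s + 6)^2] + [3/(s + 4)].
Invert each term: -6/(s + 6) ↔ -6e^(-6t); -3/(s + 6)^2 ↔ -3t·e^(-6t); 3/(s + 4) ↔ 3e^(-4t).

-3*t*exp(-6*t) + 3*exp(-4*t) - 6*exp(-6*t)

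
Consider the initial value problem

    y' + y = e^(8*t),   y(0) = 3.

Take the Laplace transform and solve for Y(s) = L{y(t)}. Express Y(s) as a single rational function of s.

Y(s) = (3*s - 23)/(s^2 - 7*s - 8)

Laplace-transform each side.
With L{y'} = sY - y(0) = sY - 3: the LHS transforms to (s + 1)Y - (3).
The right side is L{e^(8*t)} = 1/(s - 8).
So (s + 1)Y = 1/(s - 8) + (3).
Isolate Y and clear denominators.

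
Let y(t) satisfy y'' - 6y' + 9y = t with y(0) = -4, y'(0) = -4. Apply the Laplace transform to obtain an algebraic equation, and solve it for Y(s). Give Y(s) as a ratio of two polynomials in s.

Y(s) = (-4*s^3 + 20*s^2 + 1)/(s^4 - 6*s^3 + 9*s^2)

Laplace-transform each side.
The derivative rules (L{y''} = s^2 Y - s·y(0) - y'(0) and L{y'} = sY - y(0), with y(0) = -4, y'(0) = -4) turn the left side into (s^2 - 6*s + 9)Y - (-4*s + 20).
The right side is L{t} = s^(-2).
So (s^2 - 6*s + 9)Y = s^(-2) + (-4*s + 20).
Divide through and combine into a single rational function.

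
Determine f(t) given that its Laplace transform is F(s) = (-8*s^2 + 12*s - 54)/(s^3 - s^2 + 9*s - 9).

Factor the denominator: s^3 - s^2 + 9*s - 9 = (s - 1)*(s^2 + 9).
Partial fraction decomposition gives [-5/(s - 1)] + [-3*s/(s^2 + 9)] + [9/(s^2 + 9)].
Invert each term: -5/(s - 1) ↔ -5e^(t); -3·s/(s^2 + 9) ↔ -3cos(3t); 3·3/(s^2 + 9) ↔ 3sin(3t).

f(t) = -5*exp(t) + 3*sin(3*t) - 3*cos(3*t)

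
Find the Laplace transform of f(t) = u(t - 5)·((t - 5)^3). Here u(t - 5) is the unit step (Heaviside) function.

By the second shifting theorem, L{u(t - c)·g(t - c)} = e^(-cs)·G(s) with c = 5 and G(s) = L{g(t)}.
L{t^3} = 3!/s^4 = 6/s^4.

6*exp(-5*s)/s^4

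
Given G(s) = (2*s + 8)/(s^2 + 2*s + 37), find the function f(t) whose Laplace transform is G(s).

f(t) = exp(-t)*sin(6*t) + 2*exp(-t)*cos(6*t)

Complete the square in the denominator: s^2 + 2*s + 37 = (s + 1)^2 + 6^2.
Split the numerator to match: 2*s + 8 = 2·(s + 1) + 1·6.
Invert each term: 2·(s + 1)/((s + 1)^2 + 36) ↔ 2e^(-t)cos(6t); 1·6/((s + 1)^2 + 36) ↔ e^(-t)sin(6t).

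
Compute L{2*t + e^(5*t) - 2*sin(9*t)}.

-18/(s^2 + 81) + 1/(s - 5) + 2/s^2

By linearity of the Laplace transform, transform each term separately.
(-2)·[L{sin(9t)} = 9/(s^2 + 81)]; (2)·[L{t} = 1!/s^2 = 1/s^2]; L{e^(5t)} = 1/(s - 5).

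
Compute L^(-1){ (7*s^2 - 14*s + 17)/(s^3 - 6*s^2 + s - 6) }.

5*exp(6*t) - 2*sin(t) + 2*cos(t)

Factor the denominator: s^3 - 6*s^2 + s - 6 = (s - 6)*(s^2 + 1).
Partial fraction decomposition gives [5/(s - 6)] + [2*s/(s^2 + 1)] + [-2/(s^2 + 1)].
Invert each term: 5/(s - 6) ↔ 5e^(6t); 2·s/(s^2 + 1) ↔ 2cos(t); -2·1/(s^2 + 1) ↔ -2sin(t).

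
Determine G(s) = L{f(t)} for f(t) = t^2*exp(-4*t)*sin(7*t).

L{sin(7t)} = 7/(s^2 + 49).
Multiplying by e^(-4t) shifts s → s + 4, so L{exp(-4*t)*sin(7*t)} = 7/((s + 4)^2 + 49).
Then apply L{t^2·g(t)} = (-1)^2 d^2/ds^2[H(s)] with H(s) = 7/((s + 4)^2 + 49):
differentiating 2 times and applying the sign gives 14*(3*s^2 + 24*s - 1)/(s^2 + 8*s + 65)^3.

G(s) = 14*(3*s^2 + 24*s - 1)/(s^2 + 8*s + 65)^3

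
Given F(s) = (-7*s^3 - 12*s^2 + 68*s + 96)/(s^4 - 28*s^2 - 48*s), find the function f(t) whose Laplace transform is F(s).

Factor the denominator: s^4 - 28*s^2 - 48*s = s*(s - 6)*(s + 2)*(s + 4).
Partial fraction decomposition gives [-2/s] + [-3/(s - 6)] + [-1/(s + 2)] + [-1/(s + 4)].
Invert each term: -2/(s - 0) ↔ -2e^(0t); -3/(s - 6) ↔ -3e^(6t); -1/(s + 2) ↔ -e^(-2t); -1/(s + 4) ↔ -e^(-4t).

f(t) = -3*exp(6*t) - 2 - exp(-2*t) - exp(-4*t)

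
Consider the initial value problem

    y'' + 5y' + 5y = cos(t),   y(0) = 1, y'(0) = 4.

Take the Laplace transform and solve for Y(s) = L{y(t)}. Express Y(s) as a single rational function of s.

Apply the Laplace transform to the equation.
With L{y''} = s^2 Y - s·y(0) - y'(0) and L{y'} = sY - y(0), with y(0) = 1, y'(0) = 4: the LHS transforms to (s^2 + 5*s + 5)Y - (s + 9).
The right side is L{cos(t)} = s/(s^2 + 1).
So (s^2 + 5*s + 5)Y = s/(s^2 + 1) + (s + 9).
Isolate Y and clear denominators.

Y(s) = (s^3 + 9*s^2 + 2*s + 9)/(s^4 + 5*s^3 + 6*s^2 + 5*s + 5)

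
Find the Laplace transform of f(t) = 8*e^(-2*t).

8/(s + 2)

L{8} = 8/s.
By the first shifting theorem, multiplying by e^(-2t) replaces s with s + 2.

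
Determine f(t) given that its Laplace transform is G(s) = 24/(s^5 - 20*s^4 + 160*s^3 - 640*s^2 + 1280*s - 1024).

Rewrite the denominator: s^5 - 20*s^4 + 160*s^3 - 640*s^2 + 1280*s - 1024 = (s - 4)^5.
The form in (s - 4) signals a first-shifting-theorem factor e^(4t).
Since L{t^4} = 4!/s^5 = 24/s^5, the inverse is t^4*e^(4*t).

f(t) = t^4*exp(4*t)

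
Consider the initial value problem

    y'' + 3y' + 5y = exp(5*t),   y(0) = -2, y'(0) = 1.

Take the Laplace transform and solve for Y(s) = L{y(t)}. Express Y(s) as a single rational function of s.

Y(s) = (-2*s^2 + 5*s + 26)/(s^3 - 2*s^2 - 10*s - 25)

Apply the Laplace transform to the equation.
Using L{y''} = s^2 Y - s·y(0) - y'(0) and L{y'} = sY - y(0), with y(0) = -2, y'(0) = 1, the left side becomes (s^2 + 3*s + 5)Y - (-2*s - 5).
The right side is L{exp(5*t)} = 1/(s - 5).
So (s^2 + 3*s + 5)Y = 1/(s - 5) + (-2*s - 5).
Solve for Y(s) and write it as one ratio of polynomials.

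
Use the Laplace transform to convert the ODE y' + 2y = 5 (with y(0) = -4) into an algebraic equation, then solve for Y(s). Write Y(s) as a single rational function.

Y(s) = (-4*s + 5)/(s^2 + 2*s)

Apply the Laplace transform to the equation.
The derivative rules (L{y'} = sY - y(0) = sY - (-4)) turn the left side into (s + 2)Y - (-4).
The right side is L{5} = 5/s.
So (s + 2)Y = 5/s + (-4).
Divide through and combine into a single rational function.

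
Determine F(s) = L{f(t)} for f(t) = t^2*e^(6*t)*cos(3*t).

L{cos(3t)} = s/(s^2 + 9).
Multiplying by e^(6t) shifts s → s - 6, so L{e^(6*t)*cos(3*t)} = (s - 6)/((s - 6)^2 + 9).
Then apply L{t^2·g(t)} = (-1)^2 d^2/ds^2[G(s)] with G(s) = (s - 6)/((s - 6)^2 + 9):
differentiating 2 times and applying the sign gives 2*(s - 6)*(s^2 - 12*s + 9)/(s^2 - 12*s + 45)^3.

F(s) = 2*(s - 6)*(s^2 - 12*s + 9)/(s^2 - 12*s + 45)^3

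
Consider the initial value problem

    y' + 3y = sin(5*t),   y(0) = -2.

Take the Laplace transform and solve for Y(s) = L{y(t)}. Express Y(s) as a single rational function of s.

Apply the Laplace transform to the equation.
With L{y'} = sY - y(0) = sY - (-2): the LHS transforms to (s + 3)Y - (-2).
The right side is L{sin(5*t)} = 5/(s^2 + 25).
So (s + 3)Y = 5/(s^2 + 25) + (-2).
Divide through and combine into a single rational function.

Y(s) = (-2*s^2 - 45)/(s^3 + 3*s^2 + 25*s + 75)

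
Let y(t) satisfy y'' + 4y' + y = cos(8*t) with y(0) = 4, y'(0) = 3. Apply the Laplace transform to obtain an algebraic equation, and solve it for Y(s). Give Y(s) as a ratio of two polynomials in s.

Transform both sides with L{·}.
Using L{y''} = s^2 Y - s·y(0) - y'(0) and L{y'} = sY - y(0), with y(0) = 4, y'(0) = 3, the left side becomes (s^2 + 4*s + 1)Y - (4*s + 19).
The right side is L{cos(8*t)} = s/(s^2 + 64).
So (s^2 + 4*s + 1)Y = s/(s^2 + 64) + (4*s + 19).
Divide through and combine into a single rational function.

Y(s) = (4*s^3 + 19*s^2 + 257*s + 1216)/(s^4 + 4*s^3 + 65*s^2 + 256*s + 64)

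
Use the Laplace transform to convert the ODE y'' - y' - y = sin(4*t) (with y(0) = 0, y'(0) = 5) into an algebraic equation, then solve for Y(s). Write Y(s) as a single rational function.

Apply the Laplace transform to the equation.
The derivative rules (L{y''} = s^2 Y - s·y(0) - y'(0) and L{y'} = sY - y(0), with y(0) = 0, y'(0) = 5) turn the left side into (s^2 - s - 1)Y - (5).
The right side is L{sin(4*t)} = 4/(s^2 + 16).
So (s^2 - s - 1)Y = 4/(s^2 + 16) + (5).
Divide through and combine into a single rational function.

Y(s) = (5*s^2 + 84)/(s^4 - s^3 + 15*s^2 - 16*s - 16)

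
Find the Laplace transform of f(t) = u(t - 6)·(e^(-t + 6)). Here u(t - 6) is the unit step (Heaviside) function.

By the second shifting theorem, L{u(t - c)·g(t - c)} = e^(-cs)·G(s) with c = 6 and G(s) = L{g(t)}.
L{e^(-t)} = 1/(s + 1).

exp(-6*s)/(s + 1)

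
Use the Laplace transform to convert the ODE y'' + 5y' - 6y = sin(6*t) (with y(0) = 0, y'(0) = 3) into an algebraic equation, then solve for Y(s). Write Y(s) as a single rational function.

Apply the Laplace transform to the equation.
With L{y''} = s^2 Y - s·y(0) - y'(0) and L{y'} = sY - y(0), with y(0) = 0, y'(0) = 3: the LHS transforms to (s^2 + 5*s - 6)Y - (3).
The right side is L{sin(6*t)} = 6/(s^2 + 36).
So (s^2 + 5*s - 6)Y = 6/(s^2 + 36) + (3).
Solve for Y(s) and write it as one ratio of polynomials.

Y(s) = (3*s^2 + 114)/(s^4 + 5*s^3 + 30*s^2 + 180*s - 216)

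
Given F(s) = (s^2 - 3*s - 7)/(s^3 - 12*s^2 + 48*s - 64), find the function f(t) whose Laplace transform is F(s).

Factor the denominator: s^3 - 12*s^2 + 48*s - 64 = (s - 4)^3.
Partial fraction decomposition gives [1/(s - 4)] + [5/(s - 4)^2] + [-3/(s - 4)^3].
Invert each term: 1/(s - 4) ↔ e^(4t); 5/(s - 4)^2 ↔ 5t·e^(4t); -3/(s - 4)^3 ↔ (-3/2)t^2·e^(4t).

f(t) = -3*t^2*exp(4*t)/2 + 5*t*exp(4*t) + exp(4*t)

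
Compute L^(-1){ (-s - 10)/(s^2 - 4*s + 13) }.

-4*exp(2*t)*sin(3*t) - exp(2*t)*cos(3*t)

Complete the square in the denominator: s^2 - 4*s + 13 = (s - 2)^2 + 3^2.
Split the numerator to match: -s - 10 = -1·(s - 2) - 4·3.
Invert each term: -1·(s - 2)/((s - 2)^2 + 9) ↔ -e^(2t)cos(3t); -4·3/((s - 2)^2 + 9) ↔ -4e^(2t)sin(3t).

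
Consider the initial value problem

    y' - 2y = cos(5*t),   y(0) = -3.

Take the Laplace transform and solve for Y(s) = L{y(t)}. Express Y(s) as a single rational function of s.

Y(s) = (-3*s^2 + s - 75)/(s^3 - 2*s^2 + 25*s - 50)

Apply the Laplace transform to the equation.
Using L{y'} = sY - y(0) = sY - (-3), the left side becomes (s - 2)Y - (-3).
The right side is L{cos(5*t)} = s/(s^2 + 25).
So (s - 2)Y = s/(s^2 + 25) + (-3).
Isolate Y and clear denominators.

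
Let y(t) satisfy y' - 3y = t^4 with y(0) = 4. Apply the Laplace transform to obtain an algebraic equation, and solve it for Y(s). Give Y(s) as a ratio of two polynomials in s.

Take the Laplace transform of both sides.
The derivative rules (L{y'} = sY - y(0) = sY - 4) turn the left side into (s - 3)Y - (4).
The right side is L{t^4} = 24/s^5.
So (s - 3)Y = 24/s^5 + (4).
Divide through and combine into a single rational function.

Y(s) = (4*s^5 + 24)/(s^6 - 3*s^5)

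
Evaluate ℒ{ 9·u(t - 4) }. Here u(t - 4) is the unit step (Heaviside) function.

9*exp(-4*s)/s

By the second shifting theorem, L{u(t - c)·g(t - c)} = e^(-cs)·G(s) with c = 4 and G(s) = L{g(t)}.
L{9} = 9/s.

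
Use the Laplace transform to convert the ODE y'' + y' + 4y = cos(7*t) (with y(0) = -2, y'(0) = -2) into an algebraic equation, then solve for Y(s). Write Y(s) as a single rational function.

Y(s) = (-2*s^3 - 4*s^2 - 97*s - 196)/(s^4 + s^3 + 53*s^2 + 49*s + 196)

Transform both sides with L{·}.
Using L{y''} = s^2 Y - s·y(0) - y'(0) and L{y'} = sY - y(0), with y(0) = -2, y'(0) = -2, the left side becomes (s^2 + s + 4)Y - (-2*s - 4).
The right side is L{cos(7*t)} = s/(s^2 + 49).
So (s^2 + s + 4)Y = s/(s^2 + 49) + (-2*s - 4).
Divide through and combine into a single rational function.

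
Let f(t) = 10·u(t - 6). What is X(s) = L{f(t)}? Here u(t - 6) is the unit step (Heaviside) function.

By the second shifting theorem, L{u(t - c)·g(t - c)} = e^(-cs)·G(s) with c = 6 and G(s) = L{g(t)}.
L{10} = 10/s.

X(s) = 10*exp(-6*s)/s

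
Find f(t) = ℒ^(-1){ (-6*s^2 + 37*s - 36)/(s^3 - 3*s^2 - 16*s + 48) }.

f(t) = 2*exp(4*t) - 3*exp(3*t) - 5*exp(-4*t)

Factor the denominator: s^3 - 3*s^2 - 16*s + 48 = (s - 4)*(s - 3)*(s + 4).
Partial fraction decomposition gives [2/(s - 4)] + [-3/(s - 3)] + [-5/(s + 4)].
Invert each term: 2/(s - 4) ↔ 2e^(4t); -3/(s - 3) ↔ -3e^(3t); -5/(s + 4) ↔ -5e^(-4t).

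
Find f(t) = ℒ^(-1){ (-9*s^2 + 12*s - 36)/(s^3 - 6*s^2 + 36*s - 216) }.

f(t) = -4*exp(6*t) - 3*sin(6*t) - 5*cos(6*t)

Factor the denominator: s^3 - 6*s^2 + 36*s - 216 = (s - 6)*(s^2 + 36).
Partial fraction decomposition gives [-4/(s - 6)] + [-5*s/(s^2 + 36)] + [-18/(s^2 + 36)].
Invert each term: -4/(s - 6) ↔ -4e^(6t); -5·s/(s^2 + 36) ↔ -5cos(6t); -3·6/(s^2 + 36) ↔ -3sin(6t).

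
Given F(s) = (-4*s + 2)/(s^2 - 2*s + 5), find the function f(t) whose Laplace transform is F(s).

f(t) = -exp(t)*sin(2*t) - 4*exp(t)*cos(2*t)

Complete the square in the denominator: s^2 - 2*s + 5 = (s - 1)^2 + 2^2.
Split the numerator to match: -4*s + 2 = -4·(s - 1) - 1·2.
Invert each term: -4·(s - 1)/((s - 1)^2 + 4) ↔ -4e^(t)cos(2t); -1·2/((s - 1)^2 + 4) ↔ -e^(t)sin(2t).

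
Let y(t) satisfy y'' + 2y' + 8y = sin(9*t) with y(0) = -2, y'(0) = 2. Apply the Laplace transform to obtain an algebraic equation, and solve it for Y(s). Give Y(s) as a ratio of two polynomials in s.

Laplace-transform each side.
Using L{y''} = s^2 Y - s·y(0) - y'(0) and L{y'} = sY - y(0), with y(0) = -2, y'(0) = 2, the left side becomes (s^2 + 2*s + 8)Y - (-2*s - 2).
The right side is L{sin(9*t)} = 9/(s^2 + 81).
So (s^2 + 2*s + 8)Y = 9/(s^2 + 81) + (-2*s - 2).
Solve for Y(s) and write it as one ratio of polynomials.

Y(s) = (-2*s^3 - 2*s^2 - 162*s - 153)/(s^4 + 2*s^3 + 89*s^2 + 162*s + 648)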